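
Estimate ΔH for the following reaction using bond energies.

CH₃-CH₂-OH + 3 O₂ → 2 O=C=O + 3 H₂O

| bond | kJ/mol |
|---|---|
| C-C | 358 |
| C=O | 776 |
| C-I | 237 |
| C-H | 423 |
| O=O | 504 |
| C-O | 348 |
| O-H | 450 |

ΔH ≈ −1021 kJ

Bonds broken (reactants):
  C-C: 1 × 358 = 358
  C-H: 5 × 423 = 2115
  C-O: 1 × 348 = 348
  O-H: 1 × 450 = 450
  O=O: 3 × 504 = 1512
  Σ(broken) = 4783 kJ
Bonds formed (products):
  C=O: 4 × 776 = 3104
  O-H: 6 × 450 = 2700
  Σ(formed) = 5804 kJ
ΔH = Σ(broken) − Σ(formed) = 4783 − 5804 = −1021 kJ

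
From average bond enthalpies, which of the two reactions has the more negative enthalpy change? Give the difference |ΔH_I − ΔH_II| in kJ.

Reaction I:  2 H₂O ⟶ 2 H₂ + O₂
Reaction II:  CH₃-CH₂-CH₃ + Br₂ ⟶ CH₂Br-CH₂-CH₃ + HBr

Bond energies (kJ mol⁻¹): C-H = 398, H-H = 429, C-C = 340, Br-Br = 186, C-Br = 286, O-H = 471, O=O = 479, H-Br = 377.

Reaction II, by 626 kJ

Reaction I:
  Bonds broken (reactants):
    O-H: 4 × 471 = 1884
    Σ(broken) = 1884 kJ
  Bonds formed (products):
    H-H: 2 × 429 = 858
    O=O: 1 × 479 = 479
    Σ(formed) = 1337 kJ
  ΔH_I = 1884 − 1337 = +547 kJ
Reaction II:
  Bonds broken (reactants):
    Br-Br: 1 × 186 = 186
    C-C: 2 × 340 = 680
    C-H: 8 × 398 = 3184
    Σ(broken) = 4050 kJ
  Bonds formed (products):
    C-Br: 1 × 286 = 286
    C-C: 2 × 340 = 680
    C-H: 7 × 398 = 2786
    H-Br: 1 × 377 = 377
    Σ(formed) = 4129 kJ
  ΔH_II = 4050 − 4129 = −79 kJ
ΔH_I − ΔH_II = +626 kJ, so reaction II has the more negative ΔH; |ΔH_I − ΔH_II| = 626 kJ.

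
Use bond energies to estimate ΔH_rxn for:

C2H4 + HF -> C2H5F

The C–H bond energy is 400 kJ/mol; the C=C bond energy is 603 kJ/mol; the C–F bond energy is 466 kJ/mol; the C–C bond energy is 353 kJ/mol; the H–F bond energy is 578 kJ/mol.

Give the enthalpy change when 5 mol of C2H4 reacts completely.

Bonds broken (reactants):
  C–H: 4 × 400 = 1600
  C=C: 1 × 603 = 603
  H–F: 1 × 578 = 578
  Σ(broken) = 2781 kJ
Bonds formed (products):
  C–C: 1 × 353 = 353
  C–F: 1 × 466 = 466
  C–H: 5 × 400 = 2000
  Σ(formed) = 2819 kJ
ΔH = Σ(broken) − Σ(formed) = 2781 − 2819 = −38 kJ
For 5× the reaction as written: 5 × (−38) = −190 kJ

ΔH = −190 kJ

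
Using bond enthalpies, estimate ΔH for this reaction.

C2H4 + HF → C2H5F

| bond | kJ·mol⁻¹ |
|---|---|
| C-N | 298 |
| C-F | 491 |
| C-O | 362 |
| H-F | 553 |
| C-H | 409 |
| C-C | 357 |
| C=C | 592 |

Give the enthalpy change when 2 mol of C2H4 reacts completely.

Bonds broken (reactants):
  C-H: 4 × 409 = 1636
  C=C: 1 × 592 = 592
  H-F: 1 × 553 = 553
  Σ(broken) = 2781 kJ
Bonds formed (products):
  C-C: 1 × 357 = 357
  C-F: 1 × 491 = 491
  C-H: 5 × 409 = 2045
  Σ(formed) = 2893 kJ
ΔH = Σ(broken) − Σ(formed) = 2781 − 2893 = −112 kJ
For 2× the reaction as written: 2 × (−112) = −224 kJ

ΔH = −224 kJ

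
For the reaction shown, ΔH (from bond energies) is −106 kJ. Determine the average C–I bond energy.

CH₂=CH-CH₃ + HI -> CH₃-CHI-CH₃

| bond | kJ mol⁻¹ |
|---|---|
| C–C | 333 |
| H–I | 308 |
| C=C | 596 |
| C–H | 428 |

Let D be the C–I bond energy.
Σ(broken) = 1×333 + 6×428 + 1×596 + 1×308 = 3805
Σ(formed) = 2×333 + 7×428 + 1×D = 3662 + D
ΔH = Σ(broken) − Σ(formed) = (3805) − (3662 + D) = +143 − D
Setting this equal to −106 kJ gives D = 249 kJ/mol.

D(C–I) ≈ 249 kJ/mol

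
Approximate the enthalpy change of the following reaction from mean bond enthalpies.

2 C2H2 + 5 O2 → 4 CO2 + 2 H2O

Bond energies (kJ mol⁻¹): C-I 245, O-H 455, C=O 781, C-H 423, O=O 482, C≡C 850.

ΔH ≈ −2266 kJ

Bonds broken (reactants):
  C≡C: 2 × 850 = 1700
  C-H: 4 × 423 = 1692
  O=O: 5 × 482 = 2410
  Σ(broken) = 5802 kJ
Bonds formed (products):
  C=O: 8 × 781 = 6248
  O-H: 4 × 455 = 1820
  Σ(formed) = 8068 kJ
ΔH = Σ(broken) − Σ(formed) = 5802 − 8068 = −2266 kJ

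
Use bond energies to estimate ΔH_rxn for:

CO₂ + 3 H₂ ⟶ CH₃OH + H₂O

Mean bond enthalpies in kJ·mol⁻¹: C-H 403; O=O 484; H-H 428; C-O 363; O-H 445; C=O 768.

Bonds broken (reactants):
  C=O: 2 × 768 = 1536
  H-H: 3 × 428 = 1284
  Σ(broken) = 2820 kJ
Bonds formed (products):
  C-H: 3 × 403 = 1209
  C-O: 1 × 363 = 363
  O-H: 3 × 445 = 1335
  Σ(formed) = 2907 kJ
ΔH = Σ(broken) − Σ(formed) = 2820 − 2907 = −87 kJ

ΔH ≈ −87 kJ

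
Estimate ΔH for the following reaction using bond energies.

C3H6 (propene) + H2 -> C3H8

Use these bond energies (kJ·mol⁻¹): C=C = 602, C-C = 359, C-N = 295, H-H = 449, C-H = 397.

ΔH ≈ −102 kJ

Bonds broken (reactants):
  C-C: 1 × 359 = 359
  C-H: 6 × 397 = 2382
  C=C: 1 × 602 = 602
  H-H: 1 × 449 = 449
  Σ(broken) = 3792 kJ
Bonds formed (products):
  C-C: 2 × 359 = 718
  C-H: 8 × 397 = 3176
  Σ(formed) = 3894 kJ
ΔH = Σ(broken) − Σ(formed) = 3792 − 3894 = −102 kJ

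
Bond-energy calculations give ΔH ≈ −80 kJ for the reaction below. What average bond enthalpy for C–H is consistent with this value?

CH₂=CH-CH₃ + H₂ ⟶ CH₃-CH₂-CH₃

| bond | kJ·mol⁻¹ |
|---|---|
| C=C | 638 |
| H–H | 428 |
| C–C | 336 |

D(C–H) ≈ 405 kJ/mol

Let D be the C–H bond energy.
Σ(broken) = 1×336 + 6×D + 1×638 + 1×428 = 1402 + 6D
Σ(formed) = 2×336 + 8×D = 672 + 8D
ΔH = Σ(broken) − Σ(formed) = (1402 + 6D) − (672 + 8D) = +730 − 2D
Setting this equal to −80 kJ gives 2D = 810, so D = 405 kJ/mol.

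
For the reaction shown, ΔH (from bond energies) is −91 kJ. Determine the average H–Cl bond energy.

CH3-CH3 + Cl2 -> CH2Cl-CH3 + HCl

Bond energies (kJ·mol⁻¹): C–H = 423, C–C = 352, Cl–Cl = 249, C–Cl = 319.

D(H–Cl) ≈ 444 kJ/mol

Let D be the H–Cl bond energy.
Σ(broken) = 1×352 + 6×423 + 1×249 = 3139
Σ(formed) = 1×352 + 1×319 + 5×423 + 1×D = 2786 + D
ΔH = Σ(broken) − Σ(formed) = (3139) − (2786 + D) = +353 − D
Setting this equal to −91 kJ gives D = 444 kJ/mol.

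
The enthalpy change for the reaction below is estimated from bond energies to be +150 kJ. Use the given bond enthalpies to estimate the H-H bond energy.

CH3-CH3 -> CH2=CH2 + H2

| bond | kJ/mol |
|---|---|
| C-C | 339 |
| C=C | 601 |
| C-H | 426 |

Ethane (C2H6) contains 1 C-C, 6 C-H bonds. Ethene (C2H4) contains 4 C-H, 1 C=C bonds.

D(H-H) ≈ 440 kJ/mol

Let D be the H-H bond energy.
Σ(broken) = 1×339 + 6×426 = 2895
Σ(formed) = 4×426 + 1×601 + 1×D = 2305 + D
ΔH = Σ(broken) − Σ(formed) = (2895) − (2305 + D) = +590 − D
Setting this equal to +150 kJ gives D = 440 kJ/mol.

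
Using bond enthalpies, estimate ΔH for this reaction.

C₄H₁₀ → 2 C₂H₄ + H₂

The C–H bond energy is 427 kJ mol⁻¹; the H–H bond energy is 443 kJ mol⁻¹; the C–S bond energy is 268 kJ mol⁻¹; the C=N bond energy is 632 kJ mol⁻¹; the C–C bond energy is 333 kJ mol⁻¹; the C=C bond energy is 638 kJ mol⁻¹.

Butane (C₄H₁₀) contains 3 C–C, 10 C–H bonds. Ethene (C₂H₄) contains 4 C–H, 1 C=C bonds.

ΔH ≈ +134 kJ

Bonds broken (reactants):
  C–C: 3 × 333 = 999
  C–H: 10 × 427 = 4270
  Σ(broken) = 5269 kJ
Bonds formed (products):
  C–H: 8 × 427 = 3416
  C=C: 2 × 638 = 1276
  H–H: 1 × 443 = 443
  Σ(formed) = 5135 kJ
ΔH = Σ(broken) − Σ(formed) = 5269 − 5135 = +134 kJ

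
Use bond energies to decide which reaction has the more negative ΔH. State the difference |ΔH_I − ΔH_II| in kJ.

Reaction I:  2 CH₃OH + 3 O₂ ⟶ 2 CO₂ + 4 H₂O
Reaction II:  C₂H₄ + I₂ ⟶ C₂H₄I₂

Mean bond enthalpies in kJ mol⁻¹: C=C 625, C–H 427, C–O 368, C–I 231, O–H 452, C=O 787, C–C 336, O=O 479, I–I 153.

Reaction I, by 1105 kJ

Reaction I:
  Bonds broken (reactants):
    C–H: 6 × 427 = 2562
    C–O: 2 × 368 = 736
    O–H: 2 × 452 = 904
    O=O: 3 × 479 = 1437
    Σ(broken) = 5639 kJ
  Bonds formed (products):
    C=O: 4 × 787 = 3148
    O–H: 8 × 452 = 3616
    Σ(formed) = 6764 kJ
  ΔH_I = 5639 − 6764 = −1125 kJ
Reaction II:
  Bonds broken (reactants):
    C–H: 4 × 427 = 1708
    C=C: 1 × 625 = 625
    I–I: 1 × 153 = 153
    Σ(broken) = 2486 kJ
  Bonds formed (products):
    C–C: 1 × 336 = 336
    C–H: 4 × 427 = 1708
    C–I: 2 × 231 = 462
    Σ(formed) = 2506 kJ
  ΔH_II = 2486 − 2506 = −20 kJ
ΔH_I − ΔH_II = −1105 kJ, so reaction I has the more negative ΔH; |ΔH_I − ΔH_II| = 1105 kJ.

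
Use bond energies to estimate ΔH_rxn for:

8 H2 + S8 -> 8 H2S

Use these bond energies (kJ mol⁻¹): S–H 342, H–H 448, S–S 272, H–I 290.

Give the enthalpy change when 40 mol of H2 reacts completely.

ΔH = +1440 kJ

Bonds broken (reactants):
  H–H: 8 × 448 = 3584
  S–S: 8 × 272 = 2176
  Σ(broken) = 5760 kJ
Bonds formed (products):
  S–H: 16 × 342 = 5472
  Σ(formed) = 5472 kJ
ΔH = Σ(broken) − Σ(formed) = 5760 − 5472 = +288 kJ
For 5× the reaction as written: 5 × (+288) = +1440 kJ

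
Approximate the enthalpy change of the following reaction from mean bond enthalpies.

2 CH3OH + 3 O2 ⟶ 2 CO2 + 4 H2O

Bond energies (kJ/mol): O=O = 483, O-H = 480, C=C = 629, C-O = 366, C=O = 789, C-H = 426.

Bonds broken (reactants):
  C-H: 6 × 426 = 2556
  C-O: 2 × 366 = 732
  O-H: 2 × 480 = 960
  O=O: 3 × 483 = 1449
  Σ(broken) = 5697 kJ
Bonds formed (products):
  C=O: 4 × 789 = 3156
  O-H: 8 × 480 = 3840
  Σ(formed) = 6996 kJ
ΔH = Σ(broken) − Σ(formed) = 5697 − 6996 = −1299 kJ

ΔH ≈ −1299 kJ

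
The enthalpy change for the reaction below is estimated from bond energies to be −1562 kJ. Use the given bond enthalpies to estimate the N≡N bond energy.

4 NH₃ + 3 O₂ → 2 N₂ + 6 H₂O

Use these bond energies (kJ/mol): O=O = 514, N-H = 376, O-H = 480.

D(N≡N) ≈ 928 kJ/mol

Let D be the N≡N bond energy.
Σ(broken) = 12×376 + 3×514 = 6054
Σ(formed) = 2×D + 12×480 = 5760 + 2D
ΔH = Σ(broken) − Σ(formed) = (6054) − (5760 + 2D) = +294 − 2D
Setting this equal to −1562 kJ gives 2D = 1856, so D = 928 kJ/mol.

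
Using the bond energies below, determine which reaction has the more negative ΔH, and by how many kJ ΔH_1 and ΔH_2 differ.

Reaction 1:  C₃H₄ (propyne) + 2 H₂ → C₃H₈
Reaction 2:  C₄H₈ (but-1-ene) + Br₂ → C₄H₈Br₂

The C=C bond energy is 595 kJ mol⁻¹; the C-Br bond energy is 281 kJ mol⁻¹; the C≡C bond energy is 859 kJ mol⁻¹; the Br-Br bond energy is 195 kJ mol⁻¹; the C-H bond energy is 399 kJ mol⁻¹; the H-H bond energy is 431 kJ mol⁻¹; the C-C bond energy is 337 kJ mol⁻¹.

Reaction 1, by 103 kJ

Reaction 1:
  Bonds broken (reactants):
    C≡C: 1 × 859 = 859
    C-C: 1 × 337 = 337
    C-H: 4 × 399 = 1596
    H-H: 2 × 431 = 862
    Σ(broken) = 3654 kJ
  Bonds formed (products):
    C-C: 2 × 337 = 674
    C-H: 8 × 399 = 3192
    Σ(formed) = 3866 kJ
  ΔH_1 = 3654 − 3866 = −212 kJ
Reaction 2:
  Bonds broken (reactants):
    Br-Br: 1 × 195 = 195
    C-C: 2 × 337 = 674
    C-H: 8 × 399 = 3192
    C=C: 1 × 595 = 595
    Σ(broken) = 4656 kJ
  Bonds formed (products):
    C-Br: 2 × 281 = 562
    C-C: 3 × 337 = 1011
    C-H: 8 × 399 = 3192
    Σ(formed) = 4765 kJ
  ΔH_2 = 4656 − 4765 = −109 kJ
ΔH_1 − ΔH_2 = −103 kJ, so reaction 1 has the more negative ΔH; |ΔH_1 − ΔH_2| = 103 kJ.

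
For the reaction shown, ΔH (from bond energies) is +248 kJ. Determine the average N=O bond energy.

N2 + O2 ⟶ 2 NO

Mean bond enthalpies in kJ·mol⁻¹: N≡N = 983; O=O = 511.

D(N=O) ≈ 623 kJ/mol

Let D be the N=O bond energy.
Σ(broken) = 1×983 + 1×511 = 1494
Σ(formed) = 2×D = 2D
ΔH = Σ(broken) − Σ(formed) = (1494) − (2D) = +1494 − 2D
Setting this equal to +248 kJ gives 2D = 1246, so D = 623 kJ/mol.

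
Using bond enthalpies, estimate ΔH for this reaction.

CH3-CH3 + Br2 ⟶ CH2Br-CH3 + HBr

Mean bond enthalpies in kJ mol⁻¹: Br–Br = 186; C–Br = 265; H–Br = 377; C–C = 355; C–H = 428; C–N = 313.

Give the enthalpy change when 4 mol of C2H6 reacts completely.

Bonds broken (reactants):
  Br–Br: 1 × 186 = 186
  C–C: 1 × 355 = 355
  C–H: 6 × 428 = 2568
  Σ(broken) = 3109 kJ
Bonds formed (products):
  C–Br: 1 × 265 = 265
  C–C: 1 × 355 = 355
  C–H: 5 × 428 = 2140
  H–Br: 1 × 377 = 377
  Σ(formed) = 3137 kJ
ΔH = Σ(broken) − Σ(formed) = 3109 − 3137 = −28 kJ
For 4× the reaction as written: 4 × (−28) = −112 kJ

ΔH = −112 kJ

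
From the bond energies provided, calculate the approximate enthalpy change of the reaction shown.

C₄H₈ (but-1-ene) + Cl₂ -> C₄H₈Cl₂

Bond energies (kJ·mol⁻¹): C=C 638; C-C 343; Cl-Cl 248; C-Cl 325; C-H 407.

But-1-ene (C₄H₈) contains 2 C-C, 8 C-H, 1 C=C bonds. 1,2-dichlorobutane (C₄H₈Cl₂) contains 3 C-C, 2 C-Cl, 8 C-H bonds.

ΔH ≈ −107 kJ

Bonds broken (reactants):
  C-C: 2 × 343 = 686
  C-H: 8 × 407 = 3256
  C=C: 1 × 638 = 638
  Cl-Cl: 1 × 248 = 248
  Σ(broken) = 4828 kJ
Bonds formed (products):
  C-C: 3 × 343 = 1029
  C-Cl: 2 × 325 = 650
  C-H: 8 × 407 = 3256
  Σ(formed) = 4935 kJ
ΔH = Σ(broken) − Σ(formed) = 4828 − 4935 = −107 kJ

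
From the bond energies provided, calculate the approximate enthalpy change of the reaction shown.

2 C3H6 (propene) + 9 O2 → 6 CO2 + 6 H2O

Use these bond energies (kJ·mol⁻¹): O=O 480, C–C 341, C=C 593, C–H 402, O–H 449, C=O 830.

Bonds broken (reactants):
  C–C: 2 × 341 = 682
  C–H: 12 × 402 = 4824
  C=C: 2 × 593 = 1186
  O=O: 9 × 480 = 4320
  Σ(broken) = 11012 kJ
Bonds formed (products):
  C=O: 12 × 830 = 9960
  O–H: 12 × 449 = 5388
  Σ(formed) = 15348 kJ
ΔH = Σ(broken) − Σ(formed) = 11012 − 15348 = −4336 kJ

ΔH ≈ −4336 kJ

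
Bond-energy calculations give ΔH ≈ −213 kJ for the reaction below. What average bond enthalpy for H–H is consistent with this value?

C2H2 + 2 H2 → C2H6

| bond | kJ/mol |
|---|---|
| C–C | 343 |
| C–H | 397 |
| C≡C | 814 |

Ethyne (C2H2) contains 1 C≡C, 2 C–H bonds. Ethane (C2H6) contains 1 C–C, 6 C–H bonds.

Let D be the H–H bond energy.
Σ(broken) = 1×814 + 2×397 + 2×D = 1608 + 2D
Σ(formed) = 1×343 + 6×397 = 2725
ΔH = Σ(broken) − Σ(formed) = (1608 + 2D) − (2725) = −1117 + 2D
Setting this equal to −213 kJ gives 2D = 904, so D = 452 kJ/mol.

D(H–H) ≈ 452 kJ/mol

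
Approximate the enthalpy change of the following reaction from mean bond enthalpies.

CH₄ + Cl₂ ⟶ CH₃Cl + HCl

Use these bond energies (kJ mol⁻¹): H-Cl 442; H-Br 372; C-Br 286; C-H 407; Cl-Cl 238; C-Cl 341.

ΔH ≈ −138 kJ

Bonds broken (reactants):
  C-H: 4 × 407 = 1628
  Cl-Cl: 1 × 238 = 238
  Σ(broken) = 1866 kJ
Bonds formed (products):
  C-Cl: 1 × 341 = 341
  C-H: 3 × 407 = 1221
  H-Cl: 1 × 442 = 442
  Σ(formed) = 2004 kJ
ΔH = Σ(broken) − Σ(formed) = 1866 − 2004 = −138 kJ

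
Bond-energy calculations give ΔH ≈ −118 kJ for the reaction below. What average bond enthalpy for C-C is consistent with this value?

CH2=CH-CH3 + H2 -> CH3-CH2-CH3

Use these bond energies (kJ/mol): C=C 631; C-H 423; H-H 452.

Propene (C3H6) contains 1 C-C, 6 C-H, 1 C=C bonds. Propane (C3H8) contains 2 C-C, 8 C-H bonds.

Let D be the C-C bond energy.
Σ(broken) = 1×D + 6×423 + 1×631 + 1×452 = 3621 + D
Σ(formed) = 2×D + 8×423 = 3384 + 2D
ΔH = Σ(broken) − Σ(formed) = (3621 + D) − (3384 + 2D) = +237 − D
Setting this equal to −118 kJ gives D = 355 kJ/mol.

D(C-C) ≈ 355 kJ/mol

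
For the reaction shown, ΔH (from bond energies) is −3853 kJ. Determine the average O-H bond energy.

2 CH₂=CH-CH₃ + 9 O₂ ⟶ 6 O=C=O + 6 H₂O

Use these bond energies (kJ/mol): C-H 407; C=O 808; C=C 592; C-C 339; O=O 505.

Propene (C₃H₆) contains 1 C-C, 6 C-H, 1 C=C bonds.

D(O-H) ≈ 454 kJ/mol

Let D be the O-H bond energy.
Σ(broken) = 2×339 + 12×407 + 2×592 + 9×505 = 11291
Σ(formed) = 12×808 + 12×D = 9696 + 12D
ΔH = Σ(broken) − Σ(formed) = (11291) − (9696 + 12D) = +1595 − 12D
Setting this equal to −3853 kJ gives 12D = 5448, so D = 454 kJ/mol.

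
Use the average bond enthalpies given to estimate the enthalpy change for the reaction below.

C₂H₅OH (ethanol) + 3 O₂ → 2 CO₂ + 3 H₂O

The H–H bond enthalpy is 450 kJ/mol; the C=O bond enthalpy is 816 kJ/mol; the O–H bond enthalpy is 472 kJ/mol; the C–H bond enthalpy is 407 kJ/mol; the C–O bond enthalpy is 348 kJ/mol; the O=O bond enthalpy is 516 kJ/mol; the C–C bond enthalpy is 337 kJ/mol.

ΔH ≈ −1356 kJ

Bonds broken (reactants):
  C–C: 1 × 337 = 337
  C–H: 5 × 407 = 2035
  C–O: 1 × 348 = 348
  O–H: 1 × 472 = 472
  O=O: 3 × 516 = 1548
  Σ(broken) = 4740 kJ
Bonds formed (products):
  C=O: 4 × 816 = 3264
  O–H: 6 × 472 = 2832
  Σ(formed) = 6096 kJ
ΔH = Σ(broken) − Σ(formed) = 4740 − 6096 = −1356 kJ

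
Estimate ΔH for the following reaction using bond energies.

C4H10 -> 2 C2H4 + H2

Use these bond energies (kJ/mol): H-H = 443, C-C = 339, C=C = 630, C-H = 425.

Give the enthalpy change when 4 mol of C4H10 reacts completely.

Bonds broken (reactants):
  C-C: 3 × 339 = 1017
  C-H: 10 × 425 = 4250
  Σ(broken) = 5267 kJ
Bonds formed (products):
  C-H: 8 × 425 = 3400
  C=C: 2 × 630 = 1260
  H-H: 1 × 443 = 443
  Σ(formed) = 5103 kJ
ΔH = Σ(broken) − Σ(formed) = 5267 − 5103 = +164 kJ
For 4× the reaction as written: 4 × (+164) = +656 kJ

ΔH = +656 kJ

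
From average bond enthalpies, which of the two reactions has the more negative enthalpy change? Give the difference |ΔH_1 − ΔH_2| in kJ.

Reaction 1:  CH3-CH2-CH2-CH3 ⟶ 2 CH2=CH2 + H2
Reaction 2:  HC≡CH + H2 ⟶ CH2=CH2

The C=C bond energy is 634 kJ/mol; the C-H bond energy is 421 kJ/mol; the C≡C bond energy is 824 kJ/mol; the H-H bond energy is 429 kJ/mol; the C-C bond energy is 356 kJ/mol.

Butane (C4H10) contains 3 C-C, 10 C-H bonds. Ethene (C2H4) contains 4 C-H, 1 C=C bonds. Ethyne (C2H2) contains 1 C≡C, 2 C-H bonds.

Reaction 2, by 436 kJ

Reaction 1:
  Bonds broken (reactants):
    C-C: 3 × 356 = 1068
    C-H: 10 × 421 = 4210
    Σ(broken) = 5278 kJ
  Bonds formed (products):
    C-H: 8 × 421 = 3368
    C=C: 2 × 634 = 1268
    H-H: 1 × 429 = 429
    Σ(formed) = 5065 kJ
  ΔH_1 = 5278 − 5065 = +213 kJ
Reaction 2:
  Bonds broken (reactants):
    C≡C: 1 × 824 = 824
    C-H: 2 × 421 = 842
    H-H: 1 × 429 = 429
    Σ(broken) = 2095 kJ
  Bonds formed (products):
    C-H: 4 × 421 = 1684
    C=C: 1 × 634 = 634
    Σ(formed) = 2318 kJ
  ΔH_2 = 2095 − 2318 = −223 kJ
ΔH_1 − ΔH_2 = +436 kJ, so reaction 2 has the more negative ΔH; |ΔH_1 − ΔH_2| = 436 kJ.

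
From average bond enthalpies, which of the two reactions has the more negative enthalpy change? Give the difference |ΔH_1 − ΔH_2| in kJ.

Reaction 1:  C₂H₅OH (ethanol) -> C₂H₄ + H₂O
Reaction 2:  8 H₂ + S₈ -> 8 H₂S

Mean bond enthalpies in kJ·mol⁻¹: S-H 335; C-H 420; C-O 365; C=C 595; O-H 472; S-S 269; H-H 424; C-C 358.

Reaction 1:
  Bonds broken (reactants):
    C-C: 1 × 358 = 358
    C-H: 5 × 420 = 2100
    C-O: 1 × 365 = 365
    O-H: 1 × 472 = 472
    Σ(broken) = 3295 kJ
  Bonds formed (products):
    C-H: 4 × 420 = 1680
    C=C: 1 × 595 = 595
    O-H: 2 × 472 = 944
    Σ(formed) = 3219 kJ
  ΔH_1 = 3295 − 3219 = +76 kJ
Reaction 2:
  Bonds broken (reactants):
    H-H: 8 × 424 = 3392
    S-S: 8 × 269 = 2152
    Σ(broken) = 5544 kJ
  Bonds formed (products):
    S-H: 16 × 335 = 5360
    Σ(formed) = 5360 kJ
  ΔH_2 = 5544 − 5360 = +184 kJ
ΔH_1 − ΔH_2 = −108 kJ, so reaction 1 has the more negative ΔH; |ΔH_1 − ΔH_2| = 108 kJ.

Reaction 1, by 108 kJ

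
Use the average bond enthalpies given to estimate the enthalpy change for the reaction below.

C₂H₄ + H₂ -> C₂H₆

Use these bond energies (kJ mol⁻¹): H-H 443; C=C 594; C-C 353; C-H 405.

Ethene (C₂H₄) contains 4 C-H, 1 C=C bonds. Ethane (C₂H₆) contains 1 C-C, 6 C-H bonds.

ΔH ≈ −126 kJ

Bonds broken (reactants):
  C-H: 4 × 405 = 1620
  C=C: 1 × 594 = 594
  H-H: 1 × 443 = 443
  Σ(broken) = 2657 kJ
Bonds formed (products):
  C-C: 1 × 353 = 353
  C-H: 6 × 405 = 2430
  Σ(formed) = 2783 kJ
ΔH = Σ(broken) − Σ(formed) = 2657 − 2783 = −126 kJ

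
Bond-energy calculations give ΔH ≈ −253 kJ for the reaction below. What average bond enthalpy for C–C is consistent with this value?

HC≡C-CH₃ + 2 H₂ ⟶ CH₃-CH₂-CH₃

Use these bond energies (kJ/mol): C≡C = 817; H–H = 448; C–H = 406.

Let D be the C–C bond energy.
Σ(broken) = 1×817 + 1×D + 4×406 + 2×448 = 3337 + D
Σ(formed) = 2×D + 8×406 = 3248 + 2D
ΔH = Σ(broken) − Σ(formed) = (3337 + D) − (3248 + 2D) = +89 − D
Setting this equal to −253 kJ gives D = 342 kJ/mol.

D(C–C) ≈ 342 kJ/mol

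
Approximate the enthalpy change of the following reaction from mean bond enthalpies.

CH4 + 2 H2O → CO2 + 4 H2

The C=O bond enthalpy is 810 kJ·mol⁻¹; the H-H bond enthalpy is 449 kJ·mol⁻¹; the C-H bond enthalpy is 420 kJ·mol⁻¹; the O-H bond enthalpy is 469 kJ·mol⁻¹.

Bonds broken (reactants):
  C-H: 4 × 420 = 1680
  O-H: 4 × 469 = 1876
  Σ(broken) = 3556 kJ
Bonds formed (products):
  C=O: 2 × 810 = 1620
  H-H: 4 × 449 = 1796
  Σ(formed) = 3416 kJ
ΔH = Σ(broken) − Σ(formed) = 3556 − 3416 = +140 kJ

ΔH ≈ +140 kJ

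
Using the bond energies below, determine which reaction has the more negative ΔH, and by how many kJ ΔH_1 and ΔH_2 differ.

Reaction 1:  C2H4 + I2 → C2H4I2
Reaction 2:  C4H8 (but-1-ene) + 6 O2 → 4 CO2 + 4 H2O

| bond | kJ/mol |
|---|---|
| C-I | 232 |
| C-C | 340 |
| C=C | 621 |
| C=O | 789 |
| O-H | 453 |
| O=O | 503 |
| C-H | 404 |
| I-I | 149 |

Reaction 1:
  Bonds broken (reactants):
    C-H: 4 × 404 = 1616
    C=C: 1 × 621 = 621
    I-I: 1 × 149 = 149
    Σ(broken) = 2386 kJ
  Bonds formed (products):
    C-C: 1 × 340 = 340
    C-H: 4 × 404 = 1616
    C-I: 2 × 232 = 464
    Σ(formed) = 2420 kJ
  ΔH_1 = 2386 − 2420 = −34 kJ
Reaction 2:
  Bonds broken (reactants):
    C-C: 2 × 340 = 680
    C-H: 8 × 404 = 3232
    C=C: 1 × 621 = 621
    O=O: 6 × 503 = 3018
    Σ(broken) = 7551 kJ
  Bonds formed (products):
    C=O: 8 × 789 = 6312
    O-H: 8 × 453 = 3624
    Σ(formed) = 9936 kJ
  ΔH_2 = 7551 − 9936 = −2385 kJ
ΔH_1 − ΔH_2 = +2351 kJ, so reaction 2 has the more negative ΔH; |ΔH_1 − ΔH_2| = 2351 kJ.

Reaction 2, by 2351 kJ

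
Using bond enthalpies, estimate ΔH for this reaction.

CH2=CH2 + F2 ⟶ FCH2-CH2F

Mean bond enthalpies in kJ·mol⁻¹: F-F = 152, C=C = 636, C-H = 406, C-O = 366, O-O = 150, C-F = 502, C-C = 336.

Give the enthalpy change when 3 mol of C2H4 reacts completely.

ΔH = −1656 kJ

Bonds broken (reactants):
  C-H: 4 × 406 = 1624
  C=C: 1 × 636 = 636
  F-F: 1 × 152 = 152
  Σ(broken) = 2412 kJ
Bonds formed (products):
  C-C: 1 × 336 = 336
  C-F: 2 × 502 = 1004
  C-H: 4 × 406 = 1624
  Σ(formed) = 2964 kJ
ΔH = Σ(broken) − Σ(formed) = 2412 − 2964 = −552 kJ
For 3× the reaction as written: 3 × (−552) = −1656 kJ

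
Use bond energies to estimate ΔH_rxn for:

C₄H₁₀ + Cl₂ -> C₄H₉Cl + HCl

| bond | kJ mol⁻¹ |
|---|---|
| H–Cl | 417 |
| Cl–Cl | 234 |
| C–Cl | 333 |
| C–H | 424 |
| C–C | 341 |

ΔH ≈ −92 kJ

Bonds broken (reactants):
  C–C: 3 × 341 = 1023
  C–H: 10 × 424 = 4240
  Cl–Cl: 1 × 234 = 234
  Σ(broken) = 5497 kJ
Bonds formed (products):
  C–C: 3 × 341 = 1023
  C–Cl: 1 × 333 = 333
  C–H: 9 × 424 = 3816
  H–Cl: 1 × 417 = 417
  Σ(formed) = 5589 kJ
ΔH = Σ(broken) − Σ(formed) = 5497 − 5589 = −92 kJ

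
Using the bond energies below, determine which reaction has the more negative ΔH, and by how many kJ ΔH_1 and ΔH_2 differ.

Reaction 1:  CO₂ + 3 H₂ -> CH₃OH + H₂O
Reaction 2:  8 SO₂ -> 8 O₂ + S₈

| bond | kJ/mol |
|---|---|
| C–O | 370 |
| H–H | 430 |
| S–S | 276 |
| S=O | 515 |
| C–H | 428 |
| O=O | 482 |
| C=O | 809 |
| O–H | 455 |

Reaction 1, by 2287 kJ

Reaction 1:
  Bonds broken (reactants):
    C=O: 2 × 809 = 1618
    H–H: 3 × 430 = 1290
    Σ(broken) = 2908 kJ
  Bonds formed (products):
    C–H: 3 × 428 = 1284
    C–O: 1 × 370 = 370
    O–H: 3 × 455 = 1365
    Σ(formed) = 3019 kJ
  ΔH_1 = 2908 − 3019 = −111 kJ
Reaction 2:
  Bonds broken (reactants):
    S=O: 16 × 515 = 8240
    Σ(broken) = 8240 kJ
  Bonds formed (products):
    O=O: 8 × 482 = 3856
    S–S: 8 × 276 = 2208
    Σ(formed) = 6064 kJ
  ΔH_2 = 8240 − 6064 = +2176 kJ
ΔH_1 − ΔH_2 = −2287 kJ, so reaction 1 has the more negative ΔH; |ΔH_1 − ΔH_2| = 2287 kJ.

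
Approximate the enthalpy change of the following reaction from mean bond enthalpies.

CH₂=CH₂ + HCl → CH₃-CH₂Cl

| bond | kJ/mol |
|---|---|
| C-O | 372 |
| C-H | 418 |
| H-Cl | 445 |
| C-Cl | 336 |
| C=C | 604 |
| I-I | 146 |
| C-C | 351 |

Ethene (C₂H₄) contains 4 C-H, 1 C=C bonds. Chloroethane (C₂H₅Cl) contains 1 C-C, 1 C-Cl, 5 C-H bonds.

Bonds broken (reactants):
  C-H: 4 × 418 = 1672
  C=C: 1 × 604 = 604
  H-Cl: 1 × 445 = 445
  Σ(broken) = 2721 kJ
Bonds formed (products):
  C-C: 1 × 351 = 351
  C-Cl: 1 × 336 = 336
  C-H: 5 × 418 = 2090
  Σ(formed) = 2777 kJ
ΔH = Σ(broken) − Σ(formed) = 2721 − 2777 = −56 kJ

ΔH ≈ −56 kJ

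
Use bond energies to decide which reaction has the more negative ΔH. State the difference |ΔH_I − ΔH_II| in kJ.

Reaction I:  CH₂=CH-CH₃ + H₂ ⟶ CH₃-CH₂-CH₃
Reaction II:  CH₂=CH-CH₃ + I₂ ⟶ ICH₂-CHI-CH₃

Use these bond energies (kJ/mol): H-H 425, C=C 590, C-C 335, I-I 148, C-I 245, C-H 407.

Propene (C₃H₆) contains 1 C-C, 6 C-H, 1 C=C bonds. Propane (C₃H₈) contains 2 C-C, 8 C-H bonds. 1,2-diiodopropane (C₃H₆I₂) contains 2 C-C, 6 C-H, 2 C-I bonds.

Reaction I:
  Bonds broken (reactants):
    C-C: 1 × 335 = 335
    C-H: 6 × 407 = 2442
    C=C: 1 × 590 = 590
    H-H: 1 × 425 = 425
    Σ(broken) = 3792 kJ
  Bonds formed (products):
    C-C: 2 × 335 = 670
    C-H: 8 × 407 = 3256
    Σ(formed) = 3926 kJ
  ΔH_I = 3792 − 3926 = −134 kJ
Reaction II:
  Bonds broken (reactants):
    C-C: 1 × 335 = 335
    C-H: 6 × 407 = 2442
    C=C: 1 × 590 = 590
    I-I: 1 × 148 = 148
    Σ(broken) = 3515 kJ
  Bonds formed (products):
    C-C: 2 × 335 = 670
    C-H: 6 × 407 = 2442
    C-I: 2 × 245 = 490
    Σ(formed) = 3602 kJ
  ΔH_II = 3515 − 3602 = −87 kJ
ΔH_I − ΔH_II = −47 kJ, so reaction I has the more negative ΔH; |ΔH_I − ΔH_II| = 47 kJ.

Reaction I, by 47 kJ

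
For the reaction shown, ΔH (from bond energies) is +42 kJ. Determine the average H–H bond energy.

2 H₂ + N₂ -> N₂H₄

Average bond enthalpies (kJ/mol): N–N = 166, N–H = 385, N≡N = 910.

Let D be the H–H bond energy.
Σ(broken) = 2×D + 1×910 = 910 + 2D
Σ(formed) = 4×385 + 1×166 = 1706
ΔH = Σ(broken) − Σ(formed) = (910 + 2D) − (1706) = −796 + 2D
Setting this equal to +42 kJ gives 2D = 838, so D = 419 kJ/mol.

D(H–H) ≈ 419 kJ/mol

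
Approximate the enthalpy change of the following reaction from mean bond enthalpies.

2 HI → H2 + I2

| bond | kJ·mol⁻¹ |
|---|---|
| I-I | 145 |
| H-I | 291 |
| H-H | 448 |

Bonds broken (reactants):
  H-I: 2 × 291 = 582
  Σ(broken) = 582 kJ
Bonds formed (products):
  H-H: 1 × 448 = 448
  I-I: 1 × 145 = 145
  Σ(formed) = 593 kJ
ΔH = Σ(broken) − Σ(formed) = 582 − 593 = −11 kJ

ΔH ≈ −11 kJ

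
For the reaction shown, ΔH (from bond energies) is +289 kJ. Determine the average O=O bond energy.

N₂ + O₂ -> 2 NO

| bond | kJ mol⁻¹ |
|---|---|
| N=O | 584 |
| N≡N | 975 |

Let D be the O=O bond energy.
Σ(broken) = 1×975 + 1×D = 975 + D
Σ(formed) = 2×584 = 1168
ΔH = Σ(broken) − Σ(formed) = (975 + D) − (1168) = −193 + D
Setting this equal to +289 kJ gives D = 482 kJ/mol.

D(O=O) ≈ 482 kJ/mol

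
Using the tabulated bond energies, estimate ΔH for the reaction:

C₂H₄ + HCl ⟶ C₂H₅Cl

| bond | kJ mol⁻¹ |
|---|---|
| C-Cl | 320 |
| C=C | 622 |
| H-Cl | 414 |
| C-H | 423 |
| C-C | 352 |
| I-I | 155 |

Bonds broken (reactants):
  C-H: 4 × 423 = 1692
  C=C: 1 × 622 = 622
  H-Cl: 1 × 414 = 414
  Σ(broken) = 2728 kJ
Bonds formed (products):
  C-C: 1 × 352 = 352
  C-Cl: 1 × 320 = 320
  C-H: 5 × 423 = 2115
  Σ(formed) = 2787 kJ
ΔH = Σ(broken) − Σ(formed) = 2728 − 2787 = −59 kJ

ΔH ≈ −59 kJ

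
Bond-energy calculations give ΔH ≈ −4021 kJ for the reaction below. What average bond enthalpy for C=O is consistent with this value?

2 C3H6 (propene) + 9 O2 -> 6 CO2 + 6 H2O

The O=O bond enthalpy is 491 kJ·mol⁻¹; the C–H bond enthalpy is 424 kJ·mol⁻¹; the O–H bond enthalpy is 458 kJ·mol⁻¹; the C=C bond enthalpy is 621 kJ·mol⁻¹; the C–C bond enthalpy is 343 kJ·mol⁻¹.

Let D be the C=O bond energy.
Σ(broken) = 2×343 + 12×424 + 2×621 + 9×491 = 11435
Σ(formed) = 12×D + 12×458 = 5496 + 12D
ΔH = Σ(broken) − Σ(formed) = (11435) − (5496 + 12D) = +5939 − 12D
Setting this equal to −4021 kJ gives 12D = 9960, so D = 830 kJ/mol.

D(C=O) ≈ 830 kJ/mol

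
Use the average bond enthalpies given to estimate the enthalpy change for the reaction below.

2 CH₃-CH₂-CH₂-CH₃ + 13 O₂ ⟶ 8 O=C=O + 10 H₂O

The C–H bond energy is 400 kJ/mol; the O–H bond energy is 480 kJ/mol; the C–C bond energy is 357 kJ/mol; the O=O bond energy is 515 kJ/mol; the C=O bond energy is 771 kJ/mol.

ΔH ≈ −5099 kJ

Bonds broken (reactants):
  C–C: 6 × 357 = 2142
  C–H: 20 × 400 = 8000
  O=O: 13 × 515 = 6695
  Σ(broken) = 16837 kJ
Bonds formed (products):
  C=O: 16 × 771 = 12336
  O–H: 20 × 480 = 9600
  Σ(formed) = 21936 kJ
ΔH = Σ(broken) − Σ(formed) = 16837 − 21936 = −5099 kJ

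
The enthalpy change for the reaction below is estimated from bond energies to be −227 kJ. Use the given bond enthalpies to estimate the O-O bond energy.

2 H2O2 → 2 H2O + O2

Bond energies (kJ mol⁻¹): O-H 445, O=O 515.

Let D be the O-O bond energy.
Σ(broken) = 4×445 + 2×D = 1780 + 2D
Σ(formed) = 4×445 + 1×515 = 2295
ΔH = Σ(broken) − Σ(formed) = (1780 + 2D) − (2295) = −515 + 2D
Setting this equal to −227 kJ gives 2D = 288, so D = 144 kJ/mol.

D(O-O) ≈ 144 kJ/mol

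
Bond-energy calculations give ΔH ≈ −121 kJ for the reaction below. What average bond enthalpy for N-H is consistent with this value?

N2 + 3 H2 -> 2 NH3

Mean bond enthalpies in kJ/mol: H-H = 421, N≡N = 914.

D(N-H) ≈ 383 kJ/mol

Let D be the N-H bond energy.
Σ(broken) = 3×421 + 1×914 = 2177
Σ(formed) = 6×D = 6D
ΔH = Σ(broken) − Σ(formed) = (2177) − (6D) = +2177 − 6D
Setting this equal to −121 kJ gives 6D = 2298, so D = 383 kJ/mol.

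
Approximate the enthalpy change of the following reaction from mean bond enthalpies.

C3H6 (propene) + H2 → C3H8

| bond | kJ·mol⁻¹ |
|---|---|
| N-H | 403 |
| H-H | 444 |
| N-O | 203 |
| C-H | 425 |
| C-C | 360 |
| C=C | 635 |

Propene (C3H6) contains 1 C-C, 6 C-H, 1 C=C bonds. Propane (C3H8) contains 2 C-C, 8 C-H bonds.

Bonds broken (reactants):
  C-C: 1 × 360 = 360
  C-H: 6 × 425 = 2550
  C=C: 1 × 635 = 635
  H-H: 1 × 444 = 444
  Σ(broken) = 3989 kJ
Bonds formed (products):
  C-C: 2 × 360 = 720
  C-H: 8 × 425 = 3400
  Σ(formed) = 4120 kJ
ΔH = Σ(broken) − Σ(formed) = 3989 − 4120 = −131 kJ

ΔH ≈ −131 kJ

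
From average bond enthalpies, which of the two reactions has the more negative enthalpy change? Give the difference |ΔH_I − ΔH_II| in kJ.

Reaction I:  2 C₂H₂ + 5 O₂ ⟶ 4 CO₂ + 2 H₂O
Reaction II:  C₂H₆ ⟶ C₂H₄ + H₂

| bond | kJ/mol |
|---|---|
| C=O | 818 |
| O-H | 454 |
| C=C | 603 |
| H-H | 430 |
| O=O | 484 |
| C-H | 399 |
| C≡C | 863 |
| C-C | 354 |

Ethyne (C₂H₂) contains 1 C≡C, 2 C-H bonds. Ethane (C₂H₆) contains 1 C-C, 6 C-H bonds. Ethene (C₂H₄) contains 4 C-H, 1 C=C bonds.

Reaction I:
  Bonds broken (reactants):
    C≡C: 2 × 863 = 1726
    C-H: 4 × 399 = 1596
    O=O: 5 × 484 = 2420
    Σ(broken) = 5742 kJ
  Bonds formed (products):
    C=O: 8 × 818 = 6544
    O-H: 4 × 454 = 1816
    Σ(formed) = 8360 kJ
  ΔH_I = 5742 − 8360 = −2618 kJ
Reaction II:
  Bonds broken (reactants):
    C-C: 1 × 354 = 354
    C-H: 6 × 399 = 2394
    Σ(broken) = 2748 kJ
  Bonds formed (products):
    C-H: 4 × 399 = 1596
    C=C: 1 × 603 = 603
    H-H: 1 × 430 = 430
    Σ(formed) = 2629 kJ
  ΔH_II = 2748 − 2629 = +119 kJ
ΔH_I − ΔH_II = −2737 kJ, so reaction I has the more negative ΔH; |ΔH_I − ΔH_II| = 2737 kJ.

Reaction I, by 2737 kJ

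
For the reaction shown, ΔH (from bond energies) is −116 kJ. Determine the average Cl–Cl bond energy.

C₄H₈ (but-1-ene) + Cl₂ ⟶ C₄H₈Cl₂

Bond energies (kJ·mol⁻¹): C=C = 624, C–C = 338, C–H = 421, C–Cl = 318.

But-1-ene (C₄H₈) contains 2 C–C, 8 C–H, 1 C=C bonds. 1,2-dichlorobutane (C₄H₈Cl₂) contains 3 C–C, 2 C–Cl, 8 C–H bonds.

Let D be the Cl–Cl bond energy.
Σ(broken) = 2×338 + 8×421 + 1×624 + 1×D = 4668 + D
Σ(formed) = 3×338 + 2×318 + 8×421 = 5018
ΔH = Σ(broken) − Σ(formed) = (4668 + D) − (5018) = −350 + D
Setting this equal to −116 kJ gives D = 234 kJ/mol.

D(Cl–Cl) ≈ 234 kJ/mol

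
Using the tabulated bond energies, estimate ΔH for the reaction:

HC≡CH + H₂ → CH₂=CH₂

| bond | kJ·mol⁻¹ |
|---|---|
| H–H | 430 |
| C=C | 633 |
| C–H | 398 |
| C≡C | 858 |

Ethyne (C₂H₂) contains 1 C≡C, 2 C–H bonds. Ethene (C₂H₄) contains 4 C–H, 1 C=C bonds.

ΔH ≈ −141 kJ

Bonds broken (reactants):
  C≡C: 1 × 858 = 858
  C–H: 2 × 398 = 796
  H–H: 1 × 430 = 430
  Σ(broken) = 2084 kJ
Bonds formed (products):
  C–H: 4 × 398 = 1592
  C=C: 1 × 633 = 633
  Σ(formed) = 2225 kJ
ΔH = Σ(broken) − Σ(formed) = 2084 − 2225 = −141 kJ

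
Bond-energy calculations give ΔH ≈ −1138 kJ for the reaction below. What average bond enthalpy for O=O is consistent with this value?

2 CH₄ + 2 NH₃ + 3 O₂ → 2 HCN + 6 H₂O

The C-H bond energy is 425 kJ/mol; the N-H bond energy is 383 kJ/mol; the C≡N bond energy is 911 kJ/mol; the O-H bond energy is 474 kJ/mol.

Let D be the O=O bond energy.
Σ(broken) = 8×425 + 6×383 + 3×D = 5698 + 3D
Σ(formed) = 2×911 + 2×425 + 12×474 = 8360
ΔH = Σ(broken) − Σ(formed) = (5698 + 3D) − (8360) = −2662 + 3D
Setting this equal to −1138 kJ gives 3D = 1524, so D = 508 kJ/mol.

D(O=O) ≈ 508 kJ/mol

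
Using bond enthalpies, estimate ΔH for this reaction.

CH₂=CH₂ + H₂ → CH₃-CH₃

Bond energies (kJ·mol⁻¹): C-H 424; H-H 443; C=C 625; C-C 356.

ΔH ≈ −136 kJ

Bonds broken (reactants):
  C-H: 4 × 424 = 1696
  C=C: 1 × 625 = 625
  H-H: 1 × 443 = 443
  Σ(broken) = 2764 kJ
Bonds formed (products):
  C-C: 1 × 356 = 356
  C-H: 6 × 424 = 2544
  Σ(formed) = 2900 kJ
ΔH = Σ(broken) − Σ(formed) = 2764 − 2900 = −136 kJ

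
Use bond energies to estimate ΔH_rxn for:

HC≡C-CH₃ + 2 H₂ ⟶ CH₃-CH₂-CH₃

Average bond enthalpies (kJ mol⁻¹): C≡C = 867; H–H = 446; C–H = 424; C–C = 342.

Bonds broken (reactants):
  C≡C: 1 × 867 = 867
  C–C: 1 × 342 = 342
  C–H: 4 × 424 = 1696
  H–H: 2 × 446 = 892
  Σ(broken) = 3797 kJ
Bonds formed (products):
  C–C: 2 × 342 = 684
  C–H: 8 × 424 = 3392
  Σ(formed) = 4076 kJ
ΔH = Σ(broken) − Σ(formed) = 3797 − 4076 = −279 kJ

ΔH ≈ −279 kJ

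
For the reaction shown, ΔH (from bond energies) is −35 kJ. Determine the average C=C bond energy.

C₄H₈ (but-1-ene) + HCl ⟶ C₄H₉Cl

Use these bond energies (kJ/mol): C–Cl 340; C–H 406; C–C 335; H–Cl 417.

D(C=C) ≈ 629 kJ/mol

Let D be the C=C bond energy.
Σ(broken) = 2×335 + 8×406 + 1×D + 1×417 = 4335 + D
Σ(formed) = 3×335 + 1×340 + 9×406 = 4999
ΔH = Σ(broken) − Σ(formed) = (4335 + D) − (4999) = −664 + D
Setting this equal to −35 kJ gives D = 629 kJ/mol.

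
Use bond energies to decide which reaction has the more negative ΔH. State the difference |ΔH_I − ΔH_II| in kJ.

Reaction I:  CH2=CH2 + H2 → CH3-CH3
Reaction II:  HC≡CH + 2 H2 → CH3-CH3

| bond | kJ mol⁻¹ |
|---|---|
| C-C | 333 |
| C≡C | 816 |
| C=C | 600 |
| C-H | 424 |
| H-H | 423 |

Reaction II, by 209 kJ

Reaction I:
  Bonds broken (reactants):
    C-H: 4 × 424 = 1696
    C=C: 1 × 600 = 600
    H-H: 1 × 423 = 423
    Σ(broken) = 2719 kJ
  Bonds formed (products):
    C-C: 1 × 333 = 333
    C-H: 6 × 424 = 2544
    Σ(formed) = 2877 kJ
  ΔH_I = 2719 − 2877 = −158 kJ
Reaction II:
  Bonds broken (reactants):
    C≡C: 1 × 816 = 816
    C-H: 2 × 424 = 848
    H-H: 2 × 423 = 846
    Σ(broken) = 2510 kJ
  Bonds formed (products):
    C-C: 1 × 333 = 333
    C-H: 6 × 424 = 2544
    Σ(formed) = 2877 kJ
  ΔH_II = 2510 − 2877 = −367 kJ
ΔH_I − ΔH_II = +209 kJ, so reaction II has the more negative ΔH; |ΔH_I − ΔH_II| = 209 kJ.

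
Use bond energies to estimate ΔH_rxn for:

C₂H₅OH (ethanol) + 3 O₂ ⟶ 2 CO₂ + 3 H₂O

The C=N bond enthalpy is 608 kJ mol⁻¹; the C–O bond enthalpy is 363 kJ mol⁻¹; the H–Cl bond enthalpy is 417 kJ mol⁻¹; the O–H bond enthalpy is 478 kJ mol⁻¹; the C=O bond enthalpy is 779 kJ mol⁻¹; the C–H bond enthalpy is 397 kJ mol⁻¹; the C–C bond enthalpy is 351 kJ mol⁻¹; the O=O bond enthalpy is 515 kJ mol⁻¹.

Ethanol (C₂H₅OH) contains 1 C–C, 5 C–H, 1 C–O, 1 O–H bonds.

Bonds broken (reactants):
  C–C: 1 × 351 = 351
  C–H: 5 × 397 = 1985
  C–O: 1 × 363 = 363
  O–H: 1 × 478 = 478
  O=O: 3 × 515 = 1545
  Σ(broken) = 4722 kJ
Bonds formed (products):
  C=O: 4 × 779 = 3116
  O–H: 6 × 478 = 2868
  Σ(formed) = 5984 kJ
ΔH = Σ(broken) − Σ(formed) = 4722 − 5984 = −1262 kJ

ΔH ≈ −1262 kJ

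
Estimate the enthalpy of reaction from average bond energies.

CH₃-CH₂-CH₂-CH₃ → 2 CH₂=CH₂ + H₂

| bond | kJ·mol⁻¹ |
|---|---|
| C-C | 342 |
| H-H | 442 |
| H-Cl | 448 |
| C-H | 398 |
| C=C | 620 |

Bonds broken (reactants):
  C-C: 3 × 342 = 1026
  C-H: 10 × 398 = 3980
  Σ(broken) = 5006 kJ
Bonds formed (products):
  C-H: 8 × 398 = 3184
  C=C: 2 × 620 = 1240
  H-H: 1 × 442 = 442
  Σ(formed) = 4866 kJ
ΔH = Σ(broken) − Σ(formed) = 5006 − 4866 = +140 kJ

ΔH ≈ +140 kJ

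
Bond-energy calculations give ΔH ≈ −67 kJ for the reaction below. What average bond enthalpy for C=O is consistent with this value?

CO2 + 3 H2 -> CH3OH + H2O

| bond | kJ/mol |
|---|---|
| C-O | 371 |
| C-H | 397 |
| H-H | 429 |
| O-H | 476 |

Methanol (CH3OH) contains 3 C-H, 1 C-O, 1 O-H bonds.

Let D be the C=O bond energy.
Σ(broken) = 2×D + 3×429 = 1287 + 2D
Σ(formed) = 3×397 + 1×371 + 3×476 = 2990
ΔH = Σ(broken) − Σ(formed) = (1287 + 2D) − (2990) = −1703 + 2D
Setting this equal to −67 kJ gives 2D = 1636, so D = 818 kJ/mol.

D(C=O) ≈ 818 kJ/mol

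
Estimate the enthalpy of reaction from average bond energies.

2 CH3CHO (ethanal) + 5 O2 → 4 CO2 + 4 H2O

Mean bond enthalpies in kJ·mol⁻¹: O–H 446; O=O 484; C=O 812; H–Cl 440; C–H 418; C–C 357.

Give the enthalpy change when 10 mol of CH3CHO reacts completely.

ΔH = −9810 kJ

Bonds broken (reactants):
  C–C: 2 × 357 = 714
  C–H: 8 × 418 = 3344
  C=O: 2 × 812 = 1624
  O=O: 5 × 484 = 2420
  Σ(broken) = 8102 kJ
Bonds formed (products):
  C=O: 8 × 812 = 6496
  O–H: 8 × 446 = 3568
  Σ(formed) = 10064 kJ
ΔH = Σ(broken) − Σ(formed) = 8102 − 10064 = −1962 kJ
For 5× the reaction as written: 5 × (−1962) = −9810 kJ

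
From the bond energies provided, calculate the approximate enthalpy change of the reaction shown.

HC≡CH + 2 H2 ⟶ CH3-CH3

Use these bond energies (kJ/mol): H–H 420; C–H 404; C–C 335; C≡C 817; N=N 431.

ΔH ≈ −294 kJ

Bonds broken (reactants):
  C≡C: 1 × 817 = 817
  C–H: 2 × 404 = 808
  H–H: 2 × 420 = 840
  Σ(broken) = 2465 kJ
Bonds formed (products):
  C–C: 1 × 335 = 335
  C–H: 6 × 404 = 2424
  Σ(formed) = 2759 kJ
ΔH = Σ(broken) − Σ(formed) = 2465 − 2759 = −294 kJ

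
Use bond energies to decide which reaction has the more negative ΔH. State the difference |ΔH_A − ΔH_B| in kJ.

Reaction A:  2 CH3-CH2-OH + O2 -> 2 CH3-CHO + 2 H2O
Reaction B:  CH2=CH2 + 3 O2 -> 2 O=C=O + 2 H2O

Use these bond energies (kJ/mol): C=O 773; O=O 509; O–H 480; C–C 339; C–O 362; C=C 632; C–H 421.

Reaction A:
  Bonds broken (reactants):
    C–C: 2 × 339 = 678
    C–H: 10 × 421 = 4210
    C–O: 2 × 362 = 724
    O–H: 2 × 480 = 960
    O=O: 1 × 509 = 509
    Σ(broken) = 7081 kJ
  Bonds formed (products):
    C–C: 2 × 339 = 678
    C–H: 8 × 421 = 3368
    C=O: 2 × 773 = 1546
    O–H: 4 × 480 = 1920
    Σ(formed) = 7512 kJ
  ΔH_A = 7081 − 7512 = −431 kJ
Reaction B:
  Bonds broken (reactants):
    C–H: 4 × 421 = 1684
    C=C: 1 × 632 = 632
    O=O: 3 × 509 = 1527
    Σ(broken) = 3843 kJ
  Bonds formed (products):
    C=O: 4 × 773 = 3092
    O–H: 4 × 480 = 1920
    Σ(formed) = 5012 kJ
  ΔH_B = 3843 − 5012 = −1169 kJ
ΔH_A − ΔH_B = +738 kJ, so reaction B has the more negative ΔH; |ΔH_A − ΔH_B| = 738 kJ.

Reaction B, by 738 kJ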